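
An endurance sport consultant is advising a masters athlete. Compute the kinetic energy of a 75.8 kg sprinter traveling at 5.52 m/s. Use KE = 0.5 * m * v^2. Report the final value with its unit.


Velocity squared = 30.4704
KE = 0.5 * 75.8 * 30.4704 = 1154.83 J

1154.83 J


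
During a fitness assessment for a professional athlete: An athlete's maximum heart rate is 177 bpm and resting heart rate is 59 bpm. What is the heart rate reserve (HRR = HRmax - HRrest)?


HRR = HRmax - HRrest
= 177 - 59
= 118 bpm

118 bpm


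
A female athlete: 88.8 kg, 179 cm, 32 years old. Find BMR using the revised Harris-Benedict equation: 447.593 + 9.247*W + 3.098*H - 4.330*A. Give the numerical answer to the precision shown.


Intercept = 447.593
Weight contribution = 9.247 * 88.8 = 821.1336
Height contribution = 3.098 * 179 = 554.542
Age contribution = 4.33 * 32 = 138.56
BMR = 447.593 + 821.1336 + 554.542 - 138.56
= 1684.71 kcal/day

1684.71 kcal/day


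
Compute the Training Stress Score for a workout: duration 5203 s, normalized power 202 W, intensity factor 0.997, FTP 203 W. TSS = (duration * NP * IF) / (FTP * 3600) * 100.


Product = 5203 * 202 * 0.997 = 1047852.982
Base = 203 * 3600 = 730800
TSS = 1047852.982 / 730800 * 100 = 143.38

143.38 TSS


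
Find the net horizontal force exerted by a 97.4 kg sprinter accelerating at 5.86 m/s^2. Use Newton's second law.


Newton's second law: F = m * a
F = 97.4 * 5.86 = 570.76 N

570.76 N


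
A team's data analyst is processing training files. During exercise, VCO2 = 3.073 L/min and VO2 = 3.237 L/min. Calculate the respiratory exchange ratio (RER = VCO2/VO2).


RER = VCO2 / VO2
= 3.073 / 3.237
= 0.9493

0.9493


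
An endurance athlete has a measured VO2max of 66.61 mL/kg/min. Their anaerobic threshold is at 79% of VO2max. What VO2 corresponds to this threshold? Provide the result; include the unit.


Anaerobic threshold VO2 = VO2max * 79%
= 66.61 * 0.79
= 52.62 mL/kg/min

52.62 mL/kg/min


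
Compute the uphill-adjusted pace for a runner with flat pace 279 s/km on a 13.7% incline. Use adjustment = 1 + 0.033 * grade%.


Adjustment factor = 1 + 0.033 * 13.7 = 1.4521
Grade-adjusted pace = 279 * 1.4521 = 405.14 s/km

405.14 s/km


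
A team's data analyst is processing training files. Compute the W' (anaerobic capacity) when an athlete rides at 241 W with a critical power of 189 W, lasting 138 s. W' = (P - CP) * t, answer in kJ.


Above-CP power = 52 W
Duration = 138 s
W' = 52 * 138 = 7176 J
Convert: 7176 / 1000 = 7.176 kJ

7.176 kJ


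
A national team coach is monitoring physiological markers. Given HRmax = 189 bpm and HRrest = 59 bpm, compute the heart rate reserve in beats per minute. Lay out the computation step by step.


Heart rate reserve = maximum HR minus resting HR
HRR = 189 - 59 = 130 bpm

130 bpm


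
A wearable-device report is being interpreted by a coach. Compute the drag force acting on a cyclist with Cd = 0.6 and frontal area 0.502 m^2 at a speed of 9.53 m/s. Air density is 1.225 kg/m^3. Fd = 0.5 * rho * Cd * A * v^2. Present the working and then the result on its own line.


Step 1: v^2 = 90.8209
Step 2: Fd = 0.5 * 1.225 * 0.6 * 0.502 * 90.8209
= 16.755 N

16.755 N


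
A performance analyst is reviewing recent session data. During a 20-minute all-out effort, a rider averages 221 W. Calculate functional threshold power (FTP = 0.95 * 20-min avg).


FTP = 0.95 * 221
= 209.95 W

209.95 W


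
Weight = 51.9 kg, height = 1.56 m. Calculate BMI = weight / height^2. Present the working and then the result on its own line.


height^2 = 1.56^2 = 2.4336
BMI = 51.9 / 2.4336 = 21.33 kg/m^2

21.33 kg/m^2


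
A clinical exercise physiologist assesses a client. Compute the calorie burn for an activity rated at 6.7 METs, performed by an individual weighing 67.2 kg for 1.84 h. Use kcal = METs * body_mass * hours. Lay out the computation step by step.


Product of METs and mass = 6.7 * 67.2 = 450.24
Total kcal = 450.24 * 1.84 = 828.44 kcal

828.44 kcal


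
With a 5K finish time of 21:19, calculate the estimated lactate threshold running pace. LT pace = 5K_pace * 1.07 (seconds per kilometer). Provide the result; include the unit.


Race duration = 1279 s for 5 km
Average pace = 1279 / 5 = 255.8 s/km
LT pace = 255.8 * 1.07
= 273.71 s/km

273.71 s/km


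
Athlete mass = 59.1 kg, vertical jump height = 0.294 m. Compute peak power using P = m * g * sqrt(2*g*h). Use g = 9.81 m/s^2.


sqrt(2 * 9.81 * 0.294) = sqrt(5.76828) = 2.401724 m/s
P = 59.1 * 9.81 * 2.401724
= 1392.45 W

1392.45 W


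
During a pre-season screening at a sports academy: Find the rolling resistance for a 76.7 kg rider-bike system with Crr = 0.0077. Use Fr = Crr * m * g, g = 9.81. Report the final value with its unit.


m * g = 76.7 * 9.81 = 752.427 N
Fr = 0.0077 * 752.427 = 5.794 N

5.794 N


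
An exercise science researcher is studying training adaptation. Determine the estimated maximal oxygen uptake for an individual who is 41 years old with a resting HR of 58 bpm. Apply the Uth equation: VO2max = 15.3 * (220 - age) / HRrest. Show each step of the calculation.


HRmax = 220 - 41 = 179
VO2max = 15.3 * (179 / 58)
= 15.3 * 3.0862
= 47.22 mL/kg/min

47.22 mL/kg/min


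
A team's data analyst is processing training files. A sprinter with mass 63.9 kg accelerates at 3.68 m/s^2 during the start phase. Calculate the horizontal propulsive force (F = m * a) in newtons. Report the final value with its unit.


F = m * a
= 63.9 * 3.68
= 235.15 N

235.15 N


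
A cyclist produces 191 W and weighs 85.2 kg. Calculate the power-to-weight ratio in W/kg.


P/W = power / mass
= 191 / 85.2
= 2.242 W/kg

2.242 W/kg


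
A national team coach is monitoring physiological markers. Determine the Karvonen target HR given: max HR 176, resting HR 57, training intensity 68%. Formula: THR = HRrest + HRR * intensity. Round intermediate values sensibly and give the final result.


HRR = HRmax - HRrest = 176 - 57 = 119
THR = 57 + 119 * 0.68
= 137.92 bpm

137.92 bpm


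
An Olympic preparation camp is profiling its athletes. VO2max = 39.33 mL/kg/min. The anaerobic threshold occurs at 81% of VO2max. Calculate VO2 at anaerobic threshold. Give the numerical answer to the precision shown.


AT fraction = 81 / 100 = 0.81
AT VO2 = 39.33 * 0.81
= 31.86 mL/kg/min

31.86 mL/kg/min


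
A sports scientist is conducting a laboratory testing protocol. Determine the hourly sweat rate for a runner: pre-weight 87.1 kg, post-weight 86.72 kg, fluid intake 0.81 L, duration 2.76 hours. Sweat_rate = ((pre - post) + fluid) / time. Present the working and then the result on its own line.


Mass lost = 87.1 - 86.72 = 0.38 kg
Add fluid consumed: 0.38 + 0.81 = 1.19 L total sweat
Sweat rate = 1.19 / 2.76 = 0.431 L/h

0.431 L/h


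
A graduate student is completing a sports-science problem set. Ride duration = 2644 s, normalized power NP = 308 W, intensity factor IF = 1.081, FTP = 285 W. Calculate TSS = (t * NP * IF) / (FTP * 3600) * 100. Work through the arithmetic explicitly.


Numerator = 2644 * 308 * 1.081 = 880314.512
Denominator = 285 * 3600 = 1026000
TSS = 880314.512 / 1026000 * 100
= 85.8

85.8 TSS


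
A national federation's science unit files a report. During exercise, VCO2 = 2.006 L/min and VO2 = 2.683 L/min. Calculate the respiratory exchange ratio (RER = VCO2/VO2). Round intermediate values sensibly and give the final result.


RER = VCO2 / VO2
= 2.006 / 2.683
= 0.7477

0.7477


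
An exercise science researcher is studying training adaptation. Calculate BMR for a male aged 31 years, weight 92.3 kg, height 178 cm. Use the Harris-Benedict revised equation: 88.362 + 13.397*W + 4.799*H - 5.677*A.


Substituting values:
W term = 13.397 * 92.3 = 1236.5431
H term = 4.799 * 178 = 854.222
A term = 5.677 * 31 = 175.987
BMR = 2003.14 kcal/day

2003.14 kcal/day


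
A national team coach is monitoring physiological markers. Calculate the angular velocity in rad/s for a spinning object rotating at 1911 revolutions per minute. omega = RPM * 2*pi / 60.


omega = RPM * 2*pi / 60
= 1911 * 6.28318531 / 60
= 200.119 rad/s

200.119 rad/s


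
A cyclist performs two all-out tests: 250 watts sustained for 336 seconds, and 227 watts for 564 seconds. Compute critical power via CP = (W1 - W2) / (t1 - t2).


W1 = P1 * t1 = 250 * 336 = 84000 J
W2 = P2 * t2 = 227 * 564 = 128028 J
CP = (84000 - 128028) / (336 - 564)
= 193.11 W

193.11 W


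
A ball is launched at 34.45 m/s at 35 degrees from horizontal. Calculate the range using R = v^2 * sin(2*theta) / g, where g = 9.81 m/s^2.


sin(2 * 35) = sin(70) = 0.939693
v^2 = 34.45^2 = 1186.8025
R = 1186.8025 * 0.939693 / 9.81
= 113.683 m

113.683 m


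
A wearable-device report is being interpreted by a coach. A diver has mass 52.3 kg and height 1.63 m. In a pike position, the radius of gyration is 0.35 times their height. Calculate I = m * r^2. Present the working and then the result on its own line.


r = 0.35 * 1.63 = 0.5705 m
I = m * r^2 = 52.3 * 0.32547 = 17.022 kg*m^2

17.022 kg*m^2


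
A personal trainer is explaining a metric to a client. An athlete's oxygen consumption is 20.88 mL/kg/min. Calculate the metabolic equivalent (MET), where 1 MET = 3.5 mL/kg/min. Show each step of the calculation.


MET = VO2 / 3.5
= 20.88 / 3.5
= 5.97 METs

5.97 METs


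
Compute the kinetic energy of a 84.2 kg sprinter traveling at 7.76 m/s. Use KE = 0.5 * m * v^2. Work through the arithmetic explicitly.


Velocity squared = 60.2176
KE = 0.5 * 84.2 * 60.2176 = 2535.16 J

2535.16 J


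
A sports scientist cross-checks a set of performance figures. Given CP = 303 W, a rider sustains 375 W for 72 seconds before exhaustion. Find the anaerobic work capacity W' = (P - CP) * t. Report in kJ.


Excess power = 375 - 303 = 72 W
Work above CP = 72 * 72 = 5184 J
W' = 5.184 kJ

5.184 kJ


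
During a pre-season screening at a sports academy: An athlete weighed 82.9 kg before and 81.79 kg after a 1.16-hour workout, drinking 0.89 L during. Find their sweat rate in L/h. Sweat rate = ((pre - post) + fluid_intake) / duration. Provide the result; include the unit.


Body mass change = 1.11 kg
Total sweat loss = 1.11 + 0.89 = 2.0 L
Rate = 2.0 / 1.16 = 1.724 L/h

1.724 L/h


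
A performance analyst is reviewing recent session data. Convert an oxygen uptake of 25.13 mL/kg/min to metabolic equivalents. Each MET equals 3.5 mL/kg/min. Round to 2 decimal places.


One MET = 3.5 mL/kg/min
Number of METs = 25.13 / 3.5
= 7.18 METs

7.18 METs


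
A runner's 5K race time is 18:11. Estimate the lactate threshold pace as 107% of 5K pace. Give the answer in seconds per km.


Total race time = 18*60 + 11 = 1091 seconds
5K pace = 1091 / 5 = 218.2 sec/km
LT pace = 218.2 * 1.07 = 233.47 sec/km

233.47 s/km


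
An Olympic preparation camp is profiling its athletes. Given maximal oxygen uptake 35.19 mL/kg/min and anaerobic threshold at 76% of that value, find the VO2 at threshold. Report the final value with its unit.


Percentage as decimal = 0.76
VO2 at AT = 35.19 * 0.76 = 26.74 mL/kg/min

26.74 mL/kg/min


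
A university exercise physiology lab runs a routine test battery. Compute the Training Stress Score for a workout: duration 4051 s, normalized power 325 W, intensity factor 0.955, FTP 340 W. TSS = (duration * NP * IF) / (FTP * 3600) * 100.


Product = 4051 * 325 * 0.955 = 1257329.125
Base = 340 * 3600 = 1224000
TSS = 1257329.125 / 1224000 * 100 = 102.72

102.72 TSS


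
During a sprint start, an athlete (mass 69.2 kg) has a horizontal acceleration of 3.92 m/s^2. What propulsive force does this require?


Propulsive force = mass * acceleration
= 69.2 kg * 3.92 m/s^2
= 271.26 N

271.26 N


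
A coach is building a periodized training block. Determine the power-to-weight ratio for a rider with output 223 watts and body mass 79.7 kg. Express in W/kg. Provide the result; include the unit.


P/W = 223 / 79.7 = 2.798 W/kg

2.798 W/kg


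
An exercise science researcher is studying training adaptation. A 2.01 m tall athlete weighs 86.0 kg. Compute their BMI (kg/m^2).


height^2 = 4.0401 m^2
BMI = 86.0 / 4.0401 = 21.29 kg/m^2

21.29 kg/m^2


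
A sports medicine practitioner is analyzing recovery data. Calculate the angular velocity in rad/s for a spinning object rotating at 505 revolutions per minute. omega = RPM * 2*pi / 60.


omega = RPM * 2*pi / 60
= 505 * 6.28318531 / 60
= 52.883 rad/s

52.883 rad/s


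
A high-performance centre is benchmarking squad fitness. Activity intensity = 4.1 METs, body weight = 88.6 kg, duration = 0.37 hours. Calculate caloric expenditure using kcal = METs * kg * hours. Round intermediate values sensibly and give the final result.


kcal = 4.1 * 88.6 * 0.37
= 363.26 * 0.37
= 134.41 kcal

134.41 kcal


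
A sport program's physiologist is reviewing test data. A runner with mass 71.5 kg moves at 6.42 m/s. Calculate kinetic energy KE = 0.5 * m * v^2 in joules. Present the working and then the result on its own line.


v^2 = 6.42^2 = 41.2164
KE = 0.5 * 71.5 * 41.2164
= 1473.49 J

1473.49 J


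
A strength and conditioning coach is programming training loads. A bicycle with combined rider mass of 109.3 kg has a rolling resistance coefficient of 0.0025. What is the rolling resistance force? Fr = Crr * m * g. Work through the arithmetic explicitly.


Fr = 0.0025 * 109.3 * 9.81
= 0.27325 * 9.81
= 2.681 N

2.681 N


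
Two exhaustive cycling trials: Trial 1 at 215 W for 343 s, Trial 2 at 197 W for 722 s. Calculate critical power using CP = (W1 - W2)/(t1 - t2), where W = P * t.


W1 = 215 * 343 = 73745 J
W2 = 197 * 722 = 142234 J
CP = (73745 - 142234) / (343 - 722)
= -68489 / -379
= 180.71 W

180.71 W


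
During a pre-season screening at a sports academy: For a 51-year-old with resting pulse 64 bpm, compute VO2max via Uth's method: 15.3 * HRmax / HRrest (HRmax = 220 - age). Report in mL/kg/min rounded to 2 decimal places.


Step 1: HRmax = 220 - 51 = 169 bpm
Step 2: Ratio = 169 / 64 = 2.6406
Step 3: VO2max = 15.3 * 2.6406 = 40.4 mL/kg/min

40.4 mL/kg/min


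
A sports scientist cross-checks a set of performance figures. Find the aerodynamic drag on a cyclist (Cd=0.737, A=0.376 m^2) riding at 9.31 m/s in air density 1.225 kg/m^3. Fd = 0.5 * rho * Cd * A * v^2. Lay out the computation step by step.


Fd = 0.5 * 1.225 * 0.737 * 0.376 * 9.31^2
= 0.5 * 1.225 * 0.737 * 0.376 * 86.6761
= 14.712 N

14.712 N


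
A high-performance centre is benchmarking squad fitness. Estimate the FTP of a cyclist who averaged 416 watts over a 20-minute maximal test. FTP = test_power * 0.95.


FTP = 416 * 0.95 = 395.2 W

395.2 W


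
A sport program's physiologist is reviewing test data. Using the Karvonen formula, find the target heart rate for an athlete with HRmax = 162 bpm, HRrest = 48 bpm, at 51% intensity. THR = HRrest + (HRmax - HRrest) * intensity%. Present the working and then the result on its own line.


HRR = 162 - 48 = 114
THR = 48 + 114 * 0.51
= 48 + 58.14
= 106.14 bpm

106.14 bpm


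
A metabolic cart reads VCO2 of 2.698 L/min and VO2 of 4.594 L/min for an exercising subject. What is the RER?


RER = VCO2 / VO2 = 2.698 / 4.594 = 0.5873

0.5873


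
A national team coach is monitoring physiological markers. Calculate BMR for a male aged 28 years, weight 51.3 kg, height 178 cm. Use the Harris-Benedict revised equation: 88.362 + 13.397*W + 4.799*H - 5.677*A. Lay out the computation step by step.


Substituting values:
W term = 13.397 * 51.3 = 687.2661
H term = 4.799 * 178 = 854.222
A term = 5.677 * 28 = 158.956
BMR = 1470.89 kcal/day

1470.89 kcal/day


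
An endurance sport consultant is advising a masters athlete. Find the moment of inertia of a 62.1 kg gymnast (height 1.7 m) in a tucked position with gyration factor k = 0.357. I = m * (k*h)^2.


Radius of gyration = 0.357 * 1.7 = 0.6069 m
I = 62.1 * 0.6069^2
= 62.1 * 0.368328
= 22.873 kg*m^2

22.873 kg*m^2


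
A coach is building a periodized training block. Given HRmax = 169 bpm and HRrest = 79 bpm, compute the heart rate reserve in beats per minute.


Heart rate reserve = maximum HR minus resting HR
HRR = 169 - 79 = 90 bpm

90 bpm


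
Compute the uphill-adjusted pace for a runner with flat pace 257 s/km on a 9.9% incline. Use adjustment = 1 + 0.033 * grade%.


Adjustment factor = 1 + 0.033 * 9.9 = 1.3267
Grade-adjusted pace = 257 * 1.3267 = 340.96 s/km

340.96 s/km


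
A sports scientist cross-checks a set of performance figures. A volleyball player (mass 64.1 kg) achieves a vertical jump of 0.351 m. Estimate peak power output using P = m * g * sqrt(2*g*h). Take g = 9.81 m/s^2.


2 * g * h = 2 * 9.81 * 0.351 = 6.88662
sqrt(6.88662) = 2.624237 m/s
P = 64.1 * 9.81 * 2.624237 = 1650.18 W

1650.18 W


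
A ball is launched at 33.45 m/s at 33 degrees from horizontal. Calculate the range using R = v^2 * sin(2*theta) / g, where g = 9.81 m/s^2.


sin(2 * 33) = sin(66) = 0.913545
v^2 = 33.45^2 = 1118.9025
R = 1118.9025 * 0.913545 / 9.81
= 104.197 m

104.197 m


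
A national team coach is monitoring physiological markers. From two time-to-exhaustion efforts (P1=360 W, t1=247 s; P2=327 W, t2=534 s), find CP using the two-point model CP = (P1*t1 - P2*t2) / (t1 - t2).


Work in trial 1 = 88920 J
Work in trial 2 = 174618 J
Delta work = -85698 J
Delta time = -287 s
CP = -85698 / -287 = 298.6 W

298.6 W


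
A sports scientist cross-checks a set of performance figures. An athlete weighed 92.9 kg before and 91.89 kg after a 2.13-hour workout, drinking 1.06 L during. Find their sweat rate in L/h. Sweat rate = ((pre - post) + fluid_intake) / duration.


Body mass change = 1.01 kg
Total sweat loss = 1.01 + 1.06 = 2.07 L
Rate = 2.07 / 2.13 = 0.972 L/h

0.972 L/h


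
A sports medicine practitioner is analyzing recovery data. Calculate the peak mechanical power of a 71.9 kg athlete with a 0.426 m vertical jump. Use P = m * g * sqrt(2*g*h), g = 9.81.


First, sqrt(2gh) = sqrt(2 * 9.81 * 0.426)
= sqrt(8.35812) = 2.891041 m/s
Power = 71.9 * 9.81 * 2.891041 = 2039.16 W

2039.16 W


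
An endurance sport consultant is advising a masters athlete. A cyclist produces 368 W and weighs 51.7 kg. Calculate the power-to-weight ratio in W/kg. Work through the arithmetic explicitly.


P/W = power / mass
= 368 / 51.7
= 7.118 W/kg

7.118 W/kg


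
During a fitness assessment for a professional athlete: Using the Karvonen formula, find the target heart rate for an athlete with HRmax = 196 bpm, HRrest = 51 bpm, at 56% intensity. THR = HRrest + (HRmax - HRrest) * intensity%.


HRR = 196 - 51 = 145
THR = 51 + 145 * 0.56
= 51 + 81.2
= 132.2 bpm

132.2 bpm


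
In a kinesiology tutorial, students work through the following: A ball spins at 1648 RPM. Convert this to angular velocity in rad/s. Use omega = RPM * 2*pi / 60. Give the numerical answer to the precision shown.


omega = 1648 * 2 * pi / 60
= 1648 * 6.28318531 / 60
= 10354.689 / 60
= 172.578 rad/s

172.578 rad/s


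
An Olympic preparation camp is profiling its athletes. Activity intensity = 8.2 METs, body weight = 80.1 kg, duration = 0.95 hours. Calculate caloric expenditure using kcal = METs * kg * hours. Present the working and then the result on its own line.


kcal = 8.2 * 80.1 * 0.95
= 656.82 * 0.95
= 623.98 kcal

623.98 kcal


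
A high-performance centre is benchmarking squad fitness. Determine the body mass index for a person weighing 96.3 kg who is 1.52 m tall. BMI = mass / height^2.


BMI = mass / height^2
= 96.3 / 1.52^2
= 96.3 / 2.3104
= 41.68 kg/m^2

41.68 kg/m^2


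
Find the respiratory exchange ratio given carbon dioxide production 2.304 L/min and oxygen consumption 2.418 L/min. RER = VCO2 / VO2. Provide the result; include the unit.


VCO2 = 2.304 L/min
VO2 = 2.418 L/min
RER = 2.304 / 2.418 = 0.9529

0.9529


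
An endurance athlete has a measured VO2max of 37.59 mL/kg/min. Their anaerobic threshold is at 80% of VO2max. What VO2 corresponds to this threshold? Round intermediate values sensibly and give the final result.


Anaerobic threshold VO2 = VO2max * 80%
= 37.59 * 0.8
= 30.07 mL/kg/min

30.07 mL/kg/min


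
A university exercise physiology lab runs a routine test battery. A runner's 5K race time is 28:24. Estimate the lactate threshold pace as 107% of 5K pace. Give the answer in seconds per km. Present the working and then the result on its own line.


Total race time = 28*60 + 24 = 1704 seconds
5K pace = 1704 / 5 = 340.8 sec/km
LT pace = 340.8 * 1.07 = 364.66 sec/km

364.66 s/km


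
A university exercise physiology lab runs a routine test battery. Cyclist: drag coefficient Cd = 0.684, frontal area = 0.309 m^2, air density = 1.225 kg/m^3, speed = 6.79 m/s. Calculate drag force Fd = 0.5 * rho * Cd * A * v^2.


v^2 = 6.79^2 = 46.1041
Fd = 0.5 * 1.225 * 0.684 * 0.309 * 46.1041
= 5.968 N

5.968 N


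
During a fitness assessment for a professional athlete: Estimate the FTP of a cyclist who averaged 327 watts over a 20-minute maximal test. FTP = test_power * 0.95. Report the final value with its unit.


FTP = 327 * 0.95 = 310.65 W

310.65 W


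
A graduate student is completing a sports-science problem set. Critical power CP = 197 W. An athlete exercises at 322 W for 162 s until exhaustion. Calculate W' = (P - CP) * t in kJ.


P - CP = 322 - 197 = 125 W
W' = 125 * 162 = 20250 J
= 20250 / 1000 = 20.25 kJ

20.25 kJ


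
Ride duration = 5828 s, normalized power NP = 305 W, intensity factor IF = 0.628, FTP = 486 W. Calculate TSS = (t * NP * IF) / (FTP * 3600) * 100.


Numerator = 5828 * 305 * 0.628 = 1116295.12
Denominator = 486 * 3600 = 1749600
TSS = 1116295.12 / 1749600 * 100
= 63.8

63.8 TSS


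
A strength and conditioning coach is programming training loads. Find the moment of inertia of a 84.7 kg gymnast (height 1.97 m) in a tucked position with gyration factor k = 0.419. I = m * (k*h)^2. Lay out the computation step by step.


Radius of gyration = 0.419 * 1.97 = 0.82543 m
I = 84.7 * 0.82543^2
= 84.7 * 0.681335
= 57.709 kg*m^2

57.709 kg*m^2


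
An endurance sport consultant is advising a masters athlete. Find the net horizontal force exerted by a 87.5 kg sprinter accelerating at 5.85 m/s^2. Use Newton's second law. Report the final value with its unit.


Newton's second law: F = m * a
F = 87.5 * 5.85 = 511.88 N

511.88 N


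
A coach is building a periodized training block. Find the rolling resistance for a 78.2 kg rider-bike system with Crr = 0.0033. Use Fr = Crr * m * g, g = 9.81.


m * g = 78.2 * 9.81 = 767.142 N
Fr = 0.0033 * 767.142 = 2.532 N

2.532 N


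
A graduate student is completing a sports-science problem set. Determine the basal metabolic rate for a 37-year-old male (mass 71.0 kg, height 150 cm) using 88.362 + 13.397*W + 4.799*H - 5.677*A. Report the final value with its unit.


BMR = 88.362 + 13.397*71.0 + 4.799*150 - 5.677*37
= 1549.35 kcal/day

1549.35 kcal/day


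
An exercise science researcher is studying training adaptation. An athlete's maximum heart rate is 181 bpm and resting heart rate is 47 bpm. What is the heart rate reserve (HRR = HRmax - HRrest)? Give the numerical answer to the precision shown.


HRR = HRmax - HRrest
= 181 - 47
= 134 bpm

134 bpm


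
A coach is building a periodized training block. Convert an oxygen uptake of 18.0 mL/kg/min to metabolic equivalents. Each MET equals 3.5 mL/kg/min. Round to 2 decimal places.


One MET = 3.5 mL/kg/min
Number of METs = 18.0 / 3.5
= 5.14 METs

5.14 METs


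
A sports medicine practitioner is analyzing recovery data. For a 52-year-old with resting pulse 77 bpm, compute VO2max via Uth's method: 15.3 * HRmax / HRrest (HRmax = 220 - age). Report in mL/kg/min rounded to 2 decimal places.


Step 1: HRmax = 220 - 52 = 168 bpm
Step 2: Ratio = 168 / 77 = 2.1818
Step 3: VO2max = 15.3 * 2.1818 = 33.38 mL/kg/min

33.38 mL/kg/min


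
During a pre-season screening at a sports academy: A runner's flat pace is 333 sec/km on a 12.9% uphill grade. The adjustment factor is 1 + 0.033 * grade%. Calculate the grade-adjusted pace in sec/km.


Factor = 1 + 0.033 * 12.9 = 1.4257
Adjusted pace = 333 * 1.4257
= 474.76 sec/km

474.76 s/km


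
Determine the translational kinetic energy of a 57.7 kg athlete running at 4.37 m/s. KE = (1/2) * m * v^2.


KE = 0.5 * m * v^2
= 0.5 * 57.7 * 4.37^2
= 0.5 * 57.7 * 19.0969
= 550.95 J

550.95 J


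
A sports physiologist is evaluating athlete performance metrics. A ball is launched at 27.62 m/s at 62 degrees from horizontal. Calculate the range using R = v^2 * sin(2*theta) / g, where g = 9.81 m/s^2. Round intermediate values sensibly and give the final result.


sin(2 * 62) = sin(124) = 0.829038
v^2 = 27.62^2 = 762.8644
R = 762.8644 * 0.829038 / 9.81
= 64.469 m

64.469 m


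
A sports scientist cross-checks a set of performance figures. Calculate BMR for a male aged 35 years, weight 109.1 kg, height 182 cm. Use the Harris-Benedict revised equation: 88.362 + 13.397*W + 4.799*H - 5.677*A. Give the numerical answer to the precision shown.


Substituting values:
W term = 13.397 * 109.1 = 1461.6127
H term = 4.799 * 182 = 873.418
A term = 5.677 * 35 = 198.695
BMR = 2224.7 kcal/day

2224.7 kcal/day


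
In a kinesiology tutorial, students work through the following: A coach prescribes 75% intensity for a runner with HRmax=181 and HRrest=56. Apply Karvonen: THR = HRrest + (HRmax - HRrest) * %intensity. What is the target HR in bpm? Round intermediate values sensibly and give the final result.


Heart rate reserve = 181 - 56 = 125
Intensity fraction = 75 / 100 = 0.75
THR = 56 + 125 * 0.75 = 149.75 bpm

149.75 bpm


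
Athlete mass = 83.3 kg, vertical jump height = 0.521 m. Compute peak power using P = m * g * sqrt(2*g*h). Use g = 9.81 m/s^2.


sqrt(2 * 9.81 * 0.521) = sqrt(10.22202) = 3.197189 m/s
P = 83.3 * 9.81 * 3.197189
= 2612.66 W

2612.66 W


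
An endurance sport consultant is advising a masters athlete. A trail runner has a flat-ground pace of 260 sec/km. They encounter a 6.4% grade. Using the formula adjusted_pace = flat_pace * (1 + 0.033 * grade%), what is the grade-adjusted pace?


Grade factor = 1 + 0.033 * 6.4 = 1.2112
Adjusted = 260 * 1.2112 = 314.91 sec/km

314.91 s/km


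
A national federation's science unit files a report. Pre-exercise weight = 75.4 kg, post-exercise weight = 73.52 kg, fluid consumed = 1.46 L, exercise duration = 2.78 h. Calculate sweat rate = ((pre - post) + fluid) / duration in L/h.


Weight loss = 75.4 - 73.52 = 1.88 kg (approx L)
Total sweat = 1.88 + 1.46 = 3.34 L
Sweat rate = 3.34 / 2.78 = 1.201 L/h

1.201 L/h


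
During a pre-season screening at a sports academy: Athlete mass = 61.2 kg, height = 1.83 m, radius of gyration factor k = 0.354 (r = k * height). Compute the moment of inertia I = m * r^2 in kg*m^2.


r = k * height = 0.354 * 1.83 = 0.64782 m
r^2 = 0.64782^2 = 0.419671
I = 61.2 * 0.419671 = 25.684 kg*m^2

25.684 kg*m^2


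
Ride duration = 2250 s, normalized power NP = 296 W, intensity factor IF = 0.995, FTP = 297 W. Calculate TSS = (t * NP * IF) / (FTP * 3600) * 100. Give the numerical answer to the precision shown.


Numerator = 2250 * 296 * 0.995 = 662670.0
Denominator = 297 * 3600 = 1069200
TSS = 662670.0 / 1069200 * 100
= 61.98

61.98 TSS


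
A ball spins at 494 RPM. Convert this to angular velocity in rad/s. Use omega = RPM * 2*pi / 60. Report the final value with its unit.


omega = 494 * 2 * pi / 60
= 494 * 6.28318531 / 60
= 3103.894 / 60
= 51.732 rad/s

51.732 rad/s


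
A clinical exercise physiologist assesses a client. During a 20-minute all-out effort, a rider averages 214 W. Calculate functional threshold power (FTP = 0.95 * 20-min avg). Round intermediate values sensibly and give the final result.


FTP = 0.95 * 214
= 203.3 W

203.3 W


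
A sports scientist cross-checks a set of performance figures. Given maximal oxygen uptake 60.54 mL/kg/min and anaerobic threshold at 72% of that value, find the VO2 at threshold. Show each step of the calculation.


Percentage as decimal = 0.72
VO2 at AT = 60.54 * 0.72 = 43.59 mL/kg/min

43.59 mL/kg/min


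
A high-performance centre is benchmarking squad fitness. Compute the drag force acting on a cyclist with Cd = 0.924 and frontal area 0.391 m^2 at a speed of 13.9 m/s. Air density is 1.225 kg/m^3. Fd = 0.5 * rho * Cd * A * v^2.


Step 1: v^2 = 193.21
Step 2: Fd = 0.5 * 1.225 * 0.924 * 0.391 * 193.21
= 42.755 N

42.755 N


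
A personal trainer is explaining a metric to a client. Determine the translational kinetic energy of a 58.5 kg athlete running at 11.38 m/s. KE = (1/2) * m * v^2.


KE = 0.5 * m * v^2
= 0.5 * 58.5 * 11.38^2
= 0.5 * 58.5 * 129.5044
= 3788.0 J

3788.0 J


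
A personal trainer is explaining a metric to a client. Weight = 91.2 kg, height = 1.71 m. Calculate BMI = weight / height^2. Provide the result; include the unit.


height^2 = 1.71^2 = 2.9241
BMI = 91.2 / 2.9241 = 31.19 kg/m^2

31.19 kg/m^2


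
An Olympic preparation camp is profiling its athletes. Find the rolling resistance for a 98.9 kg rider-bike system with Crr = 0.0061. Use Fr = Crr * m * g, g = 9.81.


m * g = 98.9 * 9.81 = 970.209 N
Fr = 0.0061 * 970.209 = 5.918 N

5.918 N


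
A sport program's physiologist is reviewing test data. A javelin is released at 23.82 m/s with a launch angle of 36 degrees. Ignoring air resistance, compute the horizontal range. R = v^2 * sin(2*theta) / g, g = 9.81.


Launch speed squared = 567.3924
sin(2 * 36 deg) = 0.951057
Range = 567.3924 * 0.951057 / 9.81
= 55.007 m

55.007 m


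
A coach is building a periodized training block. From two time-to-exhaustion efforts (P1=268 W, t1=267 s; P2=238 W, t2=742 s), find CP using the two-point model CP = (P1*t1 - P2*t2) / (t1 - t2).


Work in trial 1 = 71556 J
Work in trial 2 = 176596 J
Delta work = -105040 J
Delta time = -475 s
CP = -105040 / -475 = 221.14 W

221.14 W


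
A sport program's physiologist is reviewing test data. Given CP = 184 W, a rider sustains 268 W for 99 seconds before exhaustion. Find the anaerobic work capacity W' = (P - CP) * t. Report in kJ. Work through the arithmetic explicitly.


Excess power = 268 - 184 = 84 W
Work above CP = 84 * 99 = 8316 J
W' = 8.316 kJ

8.316 kJ


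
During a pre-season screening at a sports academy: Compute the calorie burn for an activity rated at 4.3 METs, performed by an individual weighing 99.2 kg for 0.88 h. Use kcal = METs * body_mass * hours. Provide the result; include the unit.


Product of METs and mass = 4.3 * 99.2 = 426.56
Total kcal = 426.56 * 0.88 = 375.37 kcal

375.37 kcal


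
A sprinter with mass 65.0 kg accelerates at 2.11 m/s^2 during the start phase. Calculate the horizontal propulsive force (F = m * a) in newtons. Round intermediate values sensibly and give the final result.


F = m * a
= 65.0 * 2.11
= 137.15 N

137.15 N


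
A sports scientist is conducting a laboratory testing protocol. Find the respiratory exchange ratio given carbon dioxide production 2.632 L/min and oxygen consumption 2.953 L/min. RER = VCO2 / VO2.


VCO2 = 2.632 L/min
VO2 = 2.953 L/min
RER = 2.632 / 2.953 = 0.8913

0.8913


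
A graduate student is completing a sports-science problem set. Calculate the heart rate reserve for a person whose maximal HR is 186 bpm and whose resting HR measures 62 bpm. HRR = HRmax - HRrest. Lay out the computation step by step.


HRmax = 186 bpm
HRrest = 62 bpm
HRR = 186 - 62 = 124 bpm

124 bpm


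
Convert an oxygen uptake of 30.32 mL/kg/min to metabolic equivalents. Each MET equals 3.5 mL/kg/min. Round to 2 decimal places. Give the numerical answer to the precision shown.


One MET = 3.5 mL/kg/min
Number of METs = 30.32 / 3.5
= 8.66 METs

8.66 METs


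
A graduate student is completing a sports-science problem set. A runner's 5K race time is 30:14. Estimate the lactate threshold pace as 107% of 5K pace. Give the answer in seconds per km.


Total race time = 30*60 + 14 = 1814 seconds
5K pace = 1814 / 5 = 362.8 sec/km
LT pace = 362.8 * 1.07 = 388.2 sec/km

388.2 s/km


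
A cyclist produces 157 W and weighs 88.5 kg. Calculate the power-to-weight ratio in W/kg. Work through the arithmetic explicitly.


P/W = power / mass
= 157 / 88.5
= 1.774 W/kg

1.774 W/kg


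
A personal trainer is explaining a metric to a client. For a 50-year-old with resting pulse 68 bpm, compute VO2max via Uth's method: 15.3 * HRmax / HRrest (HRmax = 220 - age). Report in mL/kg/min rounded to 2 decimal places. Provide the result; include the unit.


Step 1: HRmax = 220 - 50 = 170 bpm
Step 2: Ratio = 170 / 68 = 2.5
Step 3: VO2max = 15.3 * 2.5 = 38.25 mL/kg/min

38.25 mL/kg/min


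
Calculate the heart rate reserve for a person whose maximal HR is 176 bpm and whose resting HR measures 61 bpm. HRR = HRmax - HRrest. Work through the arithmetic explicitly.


HRmax = 176 bpm
HRrest = 61 bpm
HRR = 176 - 61 = 115 bpm

115 bpm


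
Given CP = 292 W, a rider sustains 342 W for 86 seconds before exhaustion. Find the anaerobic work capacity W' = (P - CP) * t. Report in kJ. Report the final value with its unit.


Excess power = 342 - 292 = 50 W
Work above CP = 50 * 86 = 4300 J
W' = 4.3 kJ

4.3 kJ


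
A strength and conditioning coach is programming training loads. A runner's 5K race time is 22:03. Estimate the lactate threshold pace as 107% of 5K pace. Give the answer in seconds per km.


Total race time = 22*60 + 3 = 1323 seconds
5K pace = 1323 / 5 = 264.6 sec/km
LT pace = 264.6 * 1.07 = 283.12 sec/km

283.12 s/km


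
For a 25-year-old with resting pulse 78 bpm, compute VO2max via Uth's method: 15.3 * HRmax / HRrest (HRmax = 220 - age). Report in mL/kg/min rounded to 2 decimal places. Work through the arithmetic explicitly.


Step 1: HRmax = 220 - 25 = 195 bpm
Step 2: Ratio = 195 / 78 = 2.5
Step 3: VO2max = 15.3 * 2.5 = 38.25 mL/kg/min

38.25 mL/kg/min


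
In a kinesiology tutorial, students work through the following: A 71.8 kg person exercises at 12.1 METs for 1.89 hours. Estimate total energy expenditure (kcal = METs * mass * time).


Energy = METs * mass(kg) * time(h)
= 12.1 * 71.8 * 1.89
= 1641.99 kcal

1641.99 kcal


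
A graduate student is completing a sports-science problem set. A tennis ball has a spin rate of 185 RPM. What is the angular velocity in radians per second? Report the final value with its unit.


Convert RPM to rad/s: multiply by 2*pi and divide by 60
omega = 185 * 2 * pi / 60
= 19.373 rad/s

19.373 rad/s


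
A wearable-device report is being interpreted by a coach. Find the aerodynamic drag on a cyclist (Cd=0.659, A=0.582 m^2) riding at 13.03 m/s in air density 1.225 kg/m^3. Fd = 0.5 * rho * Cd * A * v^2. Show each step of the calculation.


Fd = 0.5 * 1.225 * 0.659 * 0.582 * 13.03^2
= 0.5 * 1.225 * 0.659 * 0.582 * 169.7809
= 39.884 N

39.884 N


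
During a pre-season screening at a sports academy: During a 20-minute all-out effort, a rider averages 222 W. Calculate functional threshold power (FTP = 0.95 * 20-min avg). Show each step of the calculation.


FTP = 0.95 * 222
= 210.9 W

210.9 W


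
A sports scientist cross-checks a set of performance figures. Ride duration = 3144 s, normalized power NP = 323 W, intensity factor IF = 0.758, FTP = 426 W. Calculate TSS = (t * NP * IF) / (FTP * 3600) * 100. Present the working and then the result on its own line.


Numerator = 3144 * 323 * 0.758 = 769758.096
Denominator = 426 * 3600 = 1533600
TSS = 769758.096 / 1533600 * 100
= 50.19

50.19 TSS


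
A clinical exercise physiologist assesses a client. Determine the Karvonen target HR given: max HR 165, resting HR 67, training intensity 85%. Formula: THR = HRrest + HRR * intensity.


HRR = HRmax - HRrest = 165 - 67 = 98
THR = 67 + 98 * 0.85
= 150.3 bpm

150.3 bpm


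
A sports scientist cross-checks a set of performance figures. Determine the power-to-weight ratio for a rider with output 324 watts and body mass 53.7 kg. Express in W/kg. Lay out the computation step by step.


P/W = 324 / 53.7 = 6.034 W/kg

6.034 W/kg


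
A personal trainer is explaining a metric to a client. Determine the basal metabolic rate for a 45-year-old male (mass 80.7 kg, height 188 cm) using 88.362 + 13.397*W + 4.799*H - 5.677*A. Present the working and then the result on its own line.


BMR = 88.362 + 13.397*80.7 + 4.799*188 - 5.677*45
= 1816.25 kcal/day

1816.25 kcal/day


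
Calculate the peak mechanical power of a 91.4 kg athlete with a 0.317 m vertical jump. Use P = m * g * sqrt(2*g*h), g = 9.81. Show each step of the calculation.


First, sqrt(2gh) = sqrt(2 * 9.81 * 0.317)
= sqrt(6.21954) = 2.493901 m/s
Power = 91.4 * 9.81 * 2.493901 = 2236.12 W

2236.12 W


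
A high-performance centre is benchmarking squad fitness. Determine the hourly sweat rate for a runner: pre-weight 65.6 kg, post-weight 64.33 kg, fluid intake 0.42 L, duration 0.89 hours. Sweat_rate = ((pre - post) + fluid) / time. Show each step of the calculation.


Mass lost = 65.6 - 64.33 = 1.27 kg
Add fluid consumed: 1.27 + 0.42 = 1.69 L total sweat
Sweat rate = 1.69 / 0.89 = 1.899 L/h

1.899 L/h


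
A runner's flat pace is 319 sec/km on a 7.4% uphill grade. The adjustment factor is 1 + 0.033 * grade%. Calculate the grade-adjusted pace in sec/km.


Factor = 1 + 0.033 * 7.4 = 1.2442
Adjusted pace = 319 * 1.2442
= 396.9 sec/km

396.9 s/km


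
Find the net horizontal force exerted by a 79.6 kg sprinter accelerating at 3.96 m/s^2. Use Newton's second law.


Newton's second law: F = m * a
F = 79.6 * 3.96 = 315.22 N

315.22 N


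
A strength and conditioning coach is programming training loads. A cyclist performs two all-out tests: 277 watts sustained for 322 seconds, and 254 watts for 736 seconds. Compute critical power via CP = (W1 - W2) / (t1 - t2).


W1 = P1 * t1 = 277 * 322 = 89194 J
W2 = P2 * t2 = 254 * 736 = 186944 J
CP = (89194 - 186944) / (322 - 736)
= 236.11 W

236.11 W


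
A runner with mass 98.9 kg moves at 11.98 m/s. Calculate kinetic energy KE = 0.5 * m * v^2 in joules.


v^2 = 11.98^2 = 143.5204
KE = 0.5 * 98.9 * 143.5204
= 7097.08 J

7097.08 J


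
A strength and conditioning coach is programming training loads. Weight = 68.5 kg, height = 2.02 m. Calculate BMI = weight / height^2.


height^2 = 2.02^2 = 4.0804
BMI = 68.5 / 4.0804 = 16.79 kg/m^2

16.79 kg/m^2


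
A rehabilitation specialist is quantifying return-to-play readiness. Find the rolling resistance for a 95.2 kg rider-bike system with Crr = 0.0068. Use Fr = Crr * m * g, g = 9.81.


m * g = 95.2 * 9.81 = 933.912 N
Fr = 0.0068 * 933.912 = 6.351 N

6.351 N


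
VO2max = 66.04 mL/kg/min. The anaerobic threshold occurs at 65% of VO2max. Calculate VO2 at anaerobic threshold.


AT fraction = 65 / 100 = 0.65
AT VO2 = 66.04 * 0.65
= 42.93 mL/kg/min

42.93 mL/kg/min


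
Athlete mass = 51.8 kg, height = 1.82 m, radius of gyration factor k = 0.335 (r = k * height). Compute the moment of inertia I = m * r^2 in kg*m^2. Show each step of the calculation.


r = k * height = 0.335 * 1.82 = 0.6097 m
r^2 = 0.6097^2 = 0.371734
I = 51.8 * 0.371734 = 19.256 kg*m^2

19.256 kg*m^2


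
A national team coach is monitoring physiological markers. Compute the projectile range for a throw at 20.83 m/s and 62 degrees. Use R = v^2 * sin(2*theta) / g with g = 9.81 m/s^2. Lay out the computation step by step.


Two times the angle = 124 degrees
sin(124) = 0.829038
R = 433.8889 * 0.829038 / 9.81 = 36.668 m

36.668 m


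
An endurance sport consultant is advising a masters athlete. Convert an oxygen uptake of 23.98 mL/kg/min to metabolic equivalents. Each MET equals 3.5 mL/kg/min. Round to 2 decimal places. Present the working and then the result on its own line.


One MET = 3.5 mL/kg/min
Number of METs = 23.98 / 3.5
= 6.85 METs

6.85 METs


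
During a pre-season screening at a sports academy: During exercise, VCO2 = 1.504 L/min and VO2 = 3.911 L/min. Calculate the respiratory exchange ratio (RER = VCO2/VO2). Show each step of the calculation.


RER = VCO2 / VO2
= 1.504 / 3.911
= 0.3846

0.3846
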